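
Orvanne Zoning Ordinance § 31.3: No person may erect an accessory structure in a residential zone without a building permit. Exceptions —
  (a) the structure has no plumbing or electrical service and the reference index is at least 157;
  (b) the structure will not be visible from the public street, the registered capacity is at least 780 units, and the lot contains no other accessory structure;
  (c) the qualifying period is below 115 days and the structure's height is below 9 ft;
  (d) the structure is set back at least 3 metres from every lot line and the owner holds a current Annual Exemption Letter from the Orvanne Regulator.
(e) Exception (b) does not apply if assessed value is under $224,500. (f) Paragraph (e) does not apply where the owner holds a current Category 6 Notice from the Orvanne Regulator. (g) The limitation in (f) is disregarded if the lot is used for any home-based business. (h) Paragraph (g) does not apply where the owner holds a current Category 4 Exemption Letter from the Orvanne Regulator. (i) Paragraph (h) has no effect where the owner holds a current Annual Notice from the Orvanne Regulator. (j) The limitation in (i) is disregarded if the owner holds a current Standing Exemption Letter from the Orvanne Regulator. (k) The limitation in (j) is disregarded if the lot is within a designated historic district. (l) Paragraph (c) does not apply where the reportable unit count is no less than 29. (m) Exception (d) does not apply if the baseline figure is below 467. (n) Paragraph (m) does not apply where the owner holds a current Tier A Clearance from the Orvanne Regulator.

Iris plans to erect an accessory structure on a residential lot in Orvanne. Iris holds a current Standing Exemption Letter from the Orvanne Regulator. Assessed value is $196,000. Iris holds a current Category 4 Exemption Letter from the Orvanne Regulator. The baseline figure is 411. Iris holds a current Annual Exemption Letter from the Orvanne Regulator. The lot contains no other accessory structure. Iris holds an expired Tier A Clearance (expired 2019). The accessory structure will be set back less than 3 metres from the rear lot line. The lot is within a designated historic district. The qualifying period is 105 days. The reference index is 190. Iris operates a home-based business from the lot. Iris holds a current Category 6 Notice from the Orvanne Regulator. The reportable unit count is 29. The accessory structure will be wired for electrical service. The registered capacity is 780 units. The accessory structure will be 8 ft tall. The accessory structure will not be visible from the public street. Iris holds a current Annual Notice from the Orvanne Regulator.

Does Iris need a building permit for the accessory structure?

Yes — Iris must obtain a building permit.

Exception (a) fails — electrical service is planned.
Exception (b) is satisfied on its face — the structure will not be visible from the street; the registered capacity is 780 units, meeting the 780 units threshold; the lot has no other accessory structure. However, paragraphs (e)–(k) must be considered: (e) operates against (b): assessed value is $196,000, under the $224,500 limit. (f) operates (a current Category 6 Notice is held), but yields to (g): (g) operates — a home-based business operates on the lot. (h) is triggered (a current Category 4 Exemption Letter is held), but is itself disapplied by (i): (i) operates against (h): a current Annual Notice is held. (j) would limit (i) — a current Standing Exemption Letter is held — but (k) sets (j) aside: (k) operates — the lot is in a historic district. Exception (b) does not apply.
Exception (c)'s conditions are all satisfied: the qualifying period is 105 days, below the 115 days limit; the structure's height is 8 ft, below the 9 ft limit. Turning to paragraph (l): (l) is engaged — the reportable unit count is 29, meeting the 29 threshold. (c) is therefore removed.
Exception (d) fails — the rear setback is under 3 m.
No exception applies. The general rule governs.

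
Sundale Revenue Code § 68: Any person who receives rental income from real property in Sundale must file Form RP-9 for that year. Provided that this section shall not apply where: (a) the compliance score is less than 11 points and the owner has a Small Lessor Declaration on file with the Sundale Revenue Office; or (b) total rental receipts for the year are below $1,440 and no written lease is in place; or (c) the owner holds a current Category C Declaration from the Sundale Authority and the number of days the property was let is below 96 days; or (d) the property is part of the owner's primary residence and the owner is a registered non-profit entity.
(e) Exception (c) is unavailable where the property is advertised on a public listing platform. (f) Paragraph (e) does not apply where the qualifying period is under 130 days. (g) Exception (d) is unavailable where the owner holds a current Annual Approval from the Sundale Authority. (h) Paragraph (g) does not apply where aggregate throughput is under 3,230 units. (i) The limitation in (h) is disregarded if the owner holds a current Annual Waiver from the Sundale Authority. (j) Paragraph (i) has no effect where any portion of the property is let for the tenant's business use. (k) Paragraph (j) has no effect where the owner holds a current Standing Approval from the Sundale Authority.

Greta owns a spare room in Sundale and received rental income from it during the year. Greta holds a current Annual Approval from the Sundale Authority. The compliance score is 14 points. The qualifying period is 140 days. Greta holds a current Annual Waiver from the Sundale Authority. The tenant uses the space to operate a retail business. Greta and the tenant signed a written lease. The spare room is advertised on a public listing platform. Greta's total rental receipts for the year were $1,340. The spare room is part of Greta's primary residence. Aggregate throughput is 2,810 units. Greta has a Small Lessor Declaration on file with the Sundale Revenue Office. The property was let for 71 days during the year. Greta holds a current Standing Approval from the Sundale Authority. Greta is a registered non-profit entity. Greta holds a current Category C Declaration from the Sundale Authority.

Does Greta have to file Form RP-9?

Exception (a) fails — the compliance score is 14 points, not less than 11 points.
Exception (b) fails — a written lease is in place.
Exception (c)'s conditions are all satisfied: a current Category C Declaration is held; the number of days the property was let is 71 days, below the 96 days limit. Turning to paragraphs (e)–(f): (e) operates against (c): the property is publicly advertised. (f) does not operate here (the qualifying period is 140 days, not under 130 days), so (e) stands. (c) is therefore removed.
Exception (d) is satisfied on its face — the spare room is part of the primary residence; Greta is a registered non-profit. But: (g) applies — a current Annual Approval is held. (h) would limit (g) — aggregate throughput is 2,810 units, under the 3,230 units limit — but (i) sets (h) aside: (i) is engaged — a current Annual Waiver is held. (j) operates (the space is let for business use), but is overridden by (k): (k) is triggered — a current Standing Approval is held. Exception (d) does not apply.
No exception is made out. Greta falls within the general rule.

Yes — Greta must file Form RP-9.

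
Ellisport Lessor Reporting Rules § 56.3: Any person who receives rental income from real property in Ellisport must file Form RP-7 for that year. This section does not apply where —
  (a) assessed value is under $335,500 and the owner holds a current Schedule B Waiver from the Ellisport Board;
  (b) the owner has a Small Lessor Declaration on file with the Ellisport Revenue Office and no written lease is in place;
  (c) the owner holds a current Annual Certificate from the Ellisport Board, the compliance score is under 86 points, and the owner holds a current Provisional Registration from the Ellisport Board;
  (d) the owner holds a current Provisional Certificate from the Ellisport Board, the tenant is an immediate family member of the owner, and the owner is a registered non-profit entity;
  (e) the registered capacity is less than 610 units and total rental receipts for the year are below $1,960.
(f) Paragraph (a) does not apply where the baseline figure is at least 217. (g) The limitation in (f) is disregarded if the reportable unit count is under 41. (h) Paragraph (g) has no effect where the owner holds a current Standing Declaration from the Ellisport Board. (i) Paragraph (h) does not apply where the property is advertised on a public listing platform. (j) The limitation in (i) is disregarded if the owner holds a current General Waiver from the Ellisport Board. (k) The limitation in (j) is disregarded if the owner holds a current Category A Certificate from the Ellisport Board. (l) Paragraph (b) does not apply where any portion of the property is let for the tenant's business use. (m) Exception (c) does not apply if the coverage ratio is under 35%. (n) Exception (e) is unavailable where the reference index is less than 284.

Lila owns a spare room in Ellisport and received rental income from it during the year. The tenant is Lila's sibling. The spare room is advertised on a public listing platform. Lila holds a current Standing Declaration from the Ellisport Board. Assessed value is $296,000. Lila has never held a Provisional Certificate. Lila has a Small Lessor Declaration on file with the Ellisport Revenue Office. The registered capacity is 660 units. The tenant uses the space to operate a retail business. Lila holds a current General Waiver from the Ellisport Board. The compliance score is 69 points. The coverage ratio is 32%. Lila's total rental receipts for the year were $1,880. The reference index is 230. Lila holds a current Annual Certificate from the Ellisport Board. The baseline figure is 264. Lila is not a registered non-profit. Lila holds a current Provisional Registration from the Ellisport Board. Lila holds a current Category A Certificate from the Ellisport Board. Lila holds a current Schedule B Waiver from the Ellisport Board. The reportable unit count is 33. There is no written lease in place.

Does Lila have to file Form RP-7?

No — exception (a) applies; Lila is not required to file Form RP-7.

Exception (a): assessed value is $296,000, under the $335,500 limit; a current Schedule B Waiver is held — every condition holds. Applying paragraphs (f)–(k): (f) is triggered (the baseline figure is 264, meeting the 217 threshold), but is overridden by (g): (g) operates against (f): the reportable unit count is 33, under the 41 limit. (h) would limit (g) — a current Standing Declaration is held — but (i) sets (h) aside: (i) operates — the property is publicly advertised. (j) would limit (i) — a current General Waiver is held — but (k) sets (j) aside: (k) operates — a current Category A Certificate is held. Exception (a) stands.
Exception (b) is satisfied on its face — a Small Lessor Declaration is on file; there is no written lease. But: (l) operates against (b): the space is let for business use. (b) is therefore removed.
Exception (c) is satisfied on its face — a current Annual Certificate is held; the compliance score is 69 points, under the 86 points limit; a current Provisional Registration is held. Turning to paragraph (m): (m) operates — the coverage ratio is 32%, under the 35% limit. Exception (c) does not apply.
Exception (d) fails — no current Provisional Certificate is held.
Exception (e) does not apply: the registered capacity is 660 units, not less than 610 units.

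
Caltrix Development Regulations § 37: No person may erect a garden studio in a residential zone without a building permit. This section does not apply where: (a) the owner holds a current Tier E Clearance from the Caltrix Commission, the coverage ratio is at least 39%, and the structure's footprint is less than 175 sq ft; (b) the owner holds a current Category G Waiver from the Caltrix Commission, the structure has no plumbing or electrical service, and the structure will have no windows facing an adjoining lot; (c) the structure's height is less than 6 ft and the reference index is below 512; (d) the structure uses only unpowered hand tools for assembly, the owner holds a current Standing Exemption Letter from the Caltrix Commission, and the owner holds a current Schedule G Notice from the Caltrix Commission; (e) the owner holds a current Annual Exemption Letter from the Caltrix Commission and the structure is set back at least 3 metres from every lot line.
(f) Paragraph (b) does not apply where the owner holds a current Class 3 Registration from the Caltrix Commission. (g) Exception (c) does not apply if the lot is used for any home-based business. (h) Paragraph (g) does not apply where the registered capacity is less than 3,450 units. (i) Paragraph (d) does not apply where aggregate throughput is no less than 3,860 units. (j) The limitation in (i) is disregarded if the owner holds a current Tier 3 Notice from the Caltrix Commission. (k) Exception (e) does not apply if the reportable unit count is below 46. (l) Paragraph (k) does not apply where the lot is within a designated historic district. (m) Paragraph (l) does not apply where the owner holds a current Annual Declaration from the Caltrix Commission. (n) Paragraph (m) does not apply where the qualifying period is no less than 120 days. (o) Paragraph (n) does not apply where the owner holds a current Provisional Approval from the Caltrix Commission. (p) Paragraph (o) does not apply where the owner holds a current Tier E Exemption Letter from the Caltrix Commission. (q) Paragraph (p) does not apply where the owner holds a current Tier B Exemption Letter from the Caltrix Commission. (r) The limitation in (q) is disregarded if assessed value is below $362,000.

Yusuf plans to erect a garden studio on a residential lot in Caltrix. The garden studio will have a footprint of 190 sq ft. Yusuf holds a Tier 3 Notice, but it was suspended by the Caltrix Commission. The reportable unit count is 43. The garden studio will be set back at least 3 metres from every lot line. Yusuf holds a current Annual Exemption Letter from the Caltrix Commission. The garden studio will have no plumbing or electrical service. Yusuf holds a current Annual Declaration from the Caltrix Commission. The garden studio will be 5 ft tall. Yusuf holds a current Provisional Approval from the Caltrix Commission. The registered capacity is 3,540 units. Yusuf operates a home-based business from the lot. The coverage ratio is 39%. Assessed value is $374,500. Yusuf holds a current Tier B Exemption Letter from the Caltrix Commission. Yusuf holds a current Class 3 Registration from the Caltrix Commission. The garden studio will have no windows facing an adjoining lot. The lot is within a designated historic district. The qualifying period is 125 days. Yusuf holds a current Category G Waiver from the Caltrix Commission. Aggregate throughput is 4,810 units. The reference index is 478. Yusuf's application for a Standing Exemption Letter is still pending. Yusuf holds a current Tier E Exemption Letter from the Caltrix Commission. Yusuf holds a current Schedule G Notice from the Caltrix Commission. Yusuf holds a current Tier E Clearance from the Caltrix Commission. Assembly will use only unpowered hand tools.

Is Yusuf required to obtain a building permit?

Yes — Yusuf must obtain a building permit.

Exception (a) does not apply: the structure's footprint is 190 sq ft, not less than 175 sq ft.
All of (b)'s requirements are met (a current Category G Waiver is held; there is no plumbing or electrical service; no windows face an adjoining lot). Turning to paragraph (f): (f) operates — a current Class 3 Registration is held. Exception (b) does not apply.
All of (c)'s requirements are met (the structure's height is 5 ft, less than the 6 ft limit; the reference index is 478, below the 512 limit). Turning to paragraphs (g)–(h): (g) operates against (c): a home-based business operates on the lot. (h), which would lift (g), is not engaged — the registered capacity is 3,540 units, not less than 3,450 units. (c) is therefore removed.
Exception (d) requires that the owner holds a current Standing Exemption Letter from the Caltrix Commission; but there is no Standing Exemption Letter in force, so (d) is unavailable.
All of (e)'s requirements are met (a current Annual Exemption Letter is held; the setback is at least 3 m on every side). However, paragraphs (k)–(r) must be considered: (k) operates — the reportable unit count is 43, below the 46 limit. (l) would limit (k) — the lot is in a historic district — but (m) sets (l) aside: (m) operates against (l): a current Annual Declaration is held. (n) would limit (m) — the qualifying period is 125 days, meeting the 120 days threshold — but (o) sets (n) aside: (o) is triggered — a current Provisional Approval is held. (p) operates (a current Tier E Exemption Letter is held), but yields to (q): (q) is triggered — a current Tier B Exemption Letter is held. (r), which would lift (q), does not operate here — assessed value is $374,500, not below $362,000. (e) is therefore removed.
Every exception is unavailable, so the rule governs.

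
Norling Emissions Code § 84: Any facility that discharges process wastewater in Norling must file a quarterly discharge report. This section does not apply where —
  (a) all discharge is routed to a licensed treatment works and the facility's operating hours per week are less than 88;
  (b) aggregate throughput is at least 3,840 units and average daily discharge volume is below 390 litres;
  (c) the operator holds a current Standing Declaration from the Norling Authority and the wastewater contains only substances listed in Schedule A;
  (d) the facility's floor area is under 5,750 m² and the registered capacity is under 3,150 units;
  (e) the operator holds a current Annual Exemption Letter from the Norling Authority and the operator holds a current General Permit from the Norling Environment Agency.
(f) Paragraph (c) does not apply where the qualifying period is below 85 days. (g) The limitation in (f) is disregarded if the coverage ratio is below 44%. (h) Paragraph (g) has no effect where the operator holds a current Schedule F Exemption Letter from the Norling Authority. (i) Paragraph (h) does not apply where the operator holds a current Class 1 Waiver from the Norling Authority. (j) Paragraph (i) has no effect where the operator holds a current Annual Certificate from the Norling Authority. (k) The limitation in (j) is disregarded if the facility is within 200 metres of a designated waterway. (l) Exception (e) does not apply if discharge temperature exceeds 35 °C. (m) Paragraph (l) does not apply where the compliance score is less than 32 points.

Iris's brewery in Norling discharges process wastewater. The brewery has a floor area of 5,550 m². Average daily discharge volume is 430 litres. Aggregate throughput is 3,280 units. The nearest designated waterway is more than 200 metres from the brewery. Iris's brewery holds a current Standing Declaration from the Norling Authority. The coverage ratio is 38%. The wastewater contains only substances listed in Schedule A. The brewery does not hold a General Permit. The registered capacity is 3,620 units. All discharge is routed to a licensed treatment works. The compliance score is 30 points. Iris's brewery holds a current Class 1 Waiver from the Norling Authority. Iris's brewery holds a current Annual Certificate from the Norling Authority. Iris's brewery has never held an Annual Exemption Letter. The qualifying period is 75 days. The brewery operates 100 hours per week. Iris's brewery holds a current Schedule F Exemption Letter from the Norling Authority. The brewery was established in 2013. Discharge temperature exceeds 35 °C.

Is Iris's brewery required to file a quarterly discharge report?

Exception (a) requires that the facility's operating hours per week are less than 88; but the facility's operating hours per week are 100, not less than 88, so (a) is unavailable.
Exception (b) requires that aggregate throughput is at least 3,840 units; but aggregate throughput is 3,280 units, short of 3,840 units, so (b) is unavailable.
Exception (c): a current Standing Declaration is held; the wastewater is Schedule-A-only — every condition holds. But: (f) operates against (c): the qualifying period is 75 days, below the 85 days limit. (g) would limit (f) — the coverage ratio is 38%, below the 44% limit — but (h) sets (g) aside: (h) operates — a current Schedule F Exemption Letter is held. (i) is engaged (a current Class 1 Waiver is held), but yields to (j): (j) operates against (i): a current Annual Certificate is held. (k) is inapplicable (the brewery is more than 200 m from any designated waterway), so (j) stands. (c) is therefore removed.
Exception (d) does not apply: the registered capacity is 3,620 units, not under 3,150 units.
Exception (e) fails — no current Annual Exemption Letter is held.
No exception applies. The general rule governs.

Yes — Iris's brewery must file a quarterly discharge report.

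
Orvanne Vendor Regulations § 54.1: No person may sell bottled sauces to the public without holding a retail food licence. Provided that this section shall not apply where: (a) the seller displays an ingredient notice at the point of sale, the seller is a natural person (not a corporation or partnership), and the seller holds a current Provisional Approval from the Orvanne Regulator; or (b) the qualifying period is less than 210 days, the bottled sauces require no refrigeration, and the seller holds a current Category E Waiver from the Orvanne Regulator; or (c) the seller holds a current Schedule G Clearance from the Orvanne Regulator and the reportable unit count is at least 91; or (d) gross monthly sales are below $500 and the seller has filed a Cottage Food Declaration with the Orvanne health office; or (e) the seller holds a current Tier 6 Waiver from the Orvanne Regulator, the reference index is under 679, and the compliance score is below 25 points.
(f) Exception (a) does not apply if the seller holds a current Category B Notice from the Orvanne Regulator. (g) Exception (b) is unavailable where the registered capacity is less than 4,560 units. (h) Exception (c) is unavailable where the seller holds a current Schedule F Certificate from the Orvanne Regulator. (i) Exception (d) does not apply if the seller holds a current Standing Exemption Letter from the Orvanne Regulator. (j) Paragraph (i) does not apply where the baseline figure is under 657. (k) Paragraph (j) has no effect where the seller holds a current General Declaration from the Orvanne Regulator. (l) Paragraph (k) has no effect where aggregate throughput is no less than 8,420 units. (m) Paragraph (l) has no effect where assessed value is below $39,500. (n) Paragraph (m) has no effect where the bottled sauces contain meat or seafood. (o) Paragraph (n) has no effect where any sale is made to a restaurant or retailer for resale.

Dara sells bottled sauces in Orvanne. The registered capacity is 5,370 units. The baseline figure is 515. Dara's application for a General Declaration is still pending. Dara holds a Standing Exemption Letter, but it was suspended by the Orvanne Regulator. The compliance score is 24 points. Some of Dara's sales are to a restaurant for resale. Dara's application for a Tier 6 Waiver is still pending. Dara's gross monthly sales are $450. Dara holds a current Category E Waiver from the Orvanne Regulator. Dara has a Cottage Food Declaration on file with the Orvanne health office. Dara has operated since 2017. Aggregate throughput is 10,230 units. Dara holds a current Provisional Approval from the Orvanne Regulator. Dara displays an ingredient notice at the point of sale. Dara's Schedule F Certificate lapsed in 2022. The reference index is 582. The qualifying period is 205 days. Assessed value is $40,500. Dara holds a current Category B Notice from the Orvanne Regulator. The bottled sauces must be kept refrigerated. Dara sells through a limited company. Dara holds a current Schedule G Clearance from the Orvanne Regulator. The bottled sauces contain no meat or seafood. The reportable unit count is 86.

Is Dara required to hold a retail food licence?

Exception (a) requires that the seller is a natural person (not a corporation or partnership); but the seller operates through a limited company, so (a) is unavailable.
Exception (b) does not apply: the bottled sauces require refrigeration.
Exception (c) fails — the reportable unit count is 86, short of 91.
Exception (d)'s conditions are all satisfied: gross monthly sales are $450, below the $500 limit; a Cottage Food Declaration is on file. As to paragraphs (i)–(o): (i) is not engaged — the Standing Exemption Letter is not current. So (d) applies.
Exception (e) fails — the Tier 6 Waiver is not current.

No — exception (d) applies; Dara is not required to hold a retail food licence.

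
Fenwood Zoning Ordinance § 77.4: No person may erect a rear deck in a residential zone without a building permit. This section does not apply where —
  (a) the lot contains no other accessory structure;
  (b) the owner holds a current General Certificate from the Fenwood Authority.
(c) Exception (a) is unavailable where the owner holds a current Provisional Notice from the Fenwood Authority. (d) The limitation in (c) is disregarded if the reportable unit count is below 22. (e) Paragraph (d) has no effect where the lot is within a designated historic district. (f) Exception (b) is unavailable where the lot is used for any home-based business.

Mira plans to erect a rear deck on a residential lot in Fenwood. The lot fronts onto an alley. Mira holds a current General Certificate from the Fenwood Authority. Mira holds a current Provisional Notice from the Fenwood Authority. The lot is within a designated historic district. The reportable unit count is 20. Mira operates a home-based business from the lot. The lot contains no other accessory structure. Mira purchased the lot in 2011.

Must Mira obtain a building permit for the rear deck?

Exception (a): the lot has no other accessory structure — every condition holds. Turning to paragraphs (c)–(e): (c) is triggered — a current Provisional Notice is held. (d) applies (the reportable unit count is 20, below the 22 limit), but is displaced by (e): (e) applies — the lot is in a historic district. So (a) is unavailable.
Exception (b)'s conditions are all satisfied: a current General Certificate is held. But: (f) operates against (b): a home-based business operates on the lot. Exception (b) does not apply.
No exception displaces § 77.4.

Yes — Mira must obtain a building permit.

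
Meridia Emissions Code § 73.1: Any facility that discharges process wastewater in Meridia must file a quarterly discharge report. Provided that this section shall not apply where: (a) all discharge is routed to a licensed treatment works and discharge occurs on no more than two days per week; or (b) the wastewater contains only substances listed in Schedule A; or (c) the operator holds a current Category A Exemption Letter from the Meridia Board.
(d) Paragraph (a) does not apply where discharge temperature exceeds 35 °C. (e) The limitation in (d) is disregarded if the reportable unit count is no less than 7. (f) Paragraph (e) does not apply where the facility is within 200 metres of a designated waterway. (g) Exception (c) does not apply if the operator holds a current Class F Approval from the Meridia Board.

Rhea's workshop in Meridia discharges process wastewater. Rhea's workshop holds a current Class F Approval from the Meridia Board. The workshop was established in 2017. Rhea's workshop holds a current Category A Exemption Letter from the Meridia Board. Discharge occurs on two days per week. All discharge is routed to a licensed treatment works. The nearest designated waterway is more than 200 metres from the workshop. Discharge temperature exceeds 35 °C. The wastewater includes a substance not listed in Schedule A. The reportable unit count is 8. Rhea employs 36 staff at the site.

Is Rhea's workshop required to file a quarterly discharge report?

No — exception (a) applies; Rhea's workshop is not required to file a quarterly discharge report.

All of (a)'s requirements are met (discharge is routed to a licensed treatment works; discharge occurs on no more than two days per week). As to paragraphs (d)–(f): (d) would limit (a) — discharge temperature exceeds 35 °C — but (e) sets (d) aside: (e) operates against (d): the reportable unit count is 8, meeting the 7 threshold. (f), which would lift (e), is not triggered — the workshop is more than 200 m from any designated waterway. So (a) applies.
Exception (b) does not apply: the wastewater includes a non-Schedule-A substance.
Exception (c)'s conditions are all satisfied: a current Category A Exemption Letter is held. Turning to paragraph (g): (g) operates against (c): a current Class F Approval is held. So (c) is unavailable.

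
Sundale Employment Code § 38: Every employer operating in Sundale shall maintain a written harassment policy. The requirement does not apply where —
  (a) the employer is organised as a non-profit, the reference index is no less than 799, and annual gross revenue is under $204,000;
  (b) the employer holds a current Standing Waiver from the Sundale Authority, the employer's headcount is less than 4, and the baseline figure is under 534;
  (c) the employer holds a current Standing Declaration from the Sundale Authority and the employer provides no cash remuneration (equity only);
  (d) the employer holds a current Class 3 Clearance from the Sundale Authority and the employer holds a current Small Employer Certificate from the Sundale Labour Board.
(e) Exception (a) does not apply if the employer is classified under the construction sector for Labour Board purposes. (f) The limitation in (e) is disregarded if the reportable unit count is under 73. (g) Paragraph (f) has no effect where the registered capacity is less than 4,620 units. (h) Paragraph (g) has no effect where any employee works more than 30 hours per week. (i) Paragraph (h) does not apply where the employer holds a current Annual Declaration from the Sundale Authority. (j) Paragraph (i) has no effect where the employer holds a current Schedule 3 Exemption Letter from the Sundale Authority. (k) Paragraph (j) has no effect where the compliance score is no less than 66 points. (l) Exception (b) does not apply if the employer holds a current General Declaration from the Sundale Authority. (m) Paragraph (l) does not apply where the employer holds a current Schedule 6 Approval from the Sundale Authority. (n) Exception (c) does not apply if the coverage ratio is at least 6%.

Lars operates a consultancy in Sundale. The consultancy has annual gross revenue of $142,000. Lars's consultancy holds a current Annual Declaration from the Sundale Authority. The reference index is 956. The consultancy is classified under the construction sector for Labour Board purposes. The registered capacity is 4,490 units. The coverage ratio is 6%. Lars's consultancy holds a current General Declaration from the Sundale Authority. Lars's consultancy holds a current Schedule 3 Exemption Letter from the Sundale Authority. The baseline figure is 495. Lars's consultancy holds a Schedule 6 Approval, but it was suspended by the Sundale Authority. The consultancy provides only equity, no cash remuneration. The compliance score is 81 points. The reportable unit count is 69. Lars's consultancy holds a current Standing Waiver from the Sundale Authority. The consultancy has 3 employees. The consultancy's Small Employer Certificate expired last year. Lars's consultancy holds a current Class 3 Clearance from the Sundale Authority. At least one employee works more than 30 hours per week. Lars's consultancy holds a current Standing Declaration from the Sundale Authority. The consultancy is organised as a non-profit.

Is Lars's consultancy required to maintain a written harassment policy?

Exception (a)'s conditions are all satisfied: the employer is a non-profit; the reference index is 956, meeting the 799 threshold; annual gross revenue is $142,000, under the $204,000 limit. But: (e) operates against (a): the consultancy is classified under the construction sector. (f) applies (the reportable unit count is 69, under the 73 limit), but yields to (g): (g) operates against (f): the registered capacity is 4,490 units, less than the 4,620 units limit. (h) would limit (g) — at least one employee exceeds 30 hours/week — but (i) sets (h) aside: (i) is engaged — a current Annual Declaration is held. (j) operates (a current Schedule 3 Exemption Letter is held), but yields to (k): (k) operates against (j): the compliance score is 81 points, meeting the 66 points threshold. (a) is therefore removed.
Exception (b)'s conditions are all satisfied: a current Standing Waiver is held; the employer's headcount is 3, less than the 4 limit; the baseline figure is 495, under the 534 limit. Turning to paragraphs (l)–(m): (l) operates against (b): a current General Declaration is held. (m) does not operate here (there is no Schedule 6 Approval in force), so (l) stands. (b) is therefore removed.
All of (c)'s requirements are met (a current Standing Declaration is held; remuneration is equity-only). Turning to paragraph (n): (n) operates against (c): the coverage ratio is 6%, meeting the 6% threshold. So (c) is unavailable.
Exception (d) requires that the employer holds a current Small Employer Certificate from the Sundale Labour Board; but the Small Employer Certificate has expired, so (d) is unavailable.
No exception is made out. Lars's consultancy falls within the general rule.

Yes — Lars's consultancy must maintain a written harassment policy.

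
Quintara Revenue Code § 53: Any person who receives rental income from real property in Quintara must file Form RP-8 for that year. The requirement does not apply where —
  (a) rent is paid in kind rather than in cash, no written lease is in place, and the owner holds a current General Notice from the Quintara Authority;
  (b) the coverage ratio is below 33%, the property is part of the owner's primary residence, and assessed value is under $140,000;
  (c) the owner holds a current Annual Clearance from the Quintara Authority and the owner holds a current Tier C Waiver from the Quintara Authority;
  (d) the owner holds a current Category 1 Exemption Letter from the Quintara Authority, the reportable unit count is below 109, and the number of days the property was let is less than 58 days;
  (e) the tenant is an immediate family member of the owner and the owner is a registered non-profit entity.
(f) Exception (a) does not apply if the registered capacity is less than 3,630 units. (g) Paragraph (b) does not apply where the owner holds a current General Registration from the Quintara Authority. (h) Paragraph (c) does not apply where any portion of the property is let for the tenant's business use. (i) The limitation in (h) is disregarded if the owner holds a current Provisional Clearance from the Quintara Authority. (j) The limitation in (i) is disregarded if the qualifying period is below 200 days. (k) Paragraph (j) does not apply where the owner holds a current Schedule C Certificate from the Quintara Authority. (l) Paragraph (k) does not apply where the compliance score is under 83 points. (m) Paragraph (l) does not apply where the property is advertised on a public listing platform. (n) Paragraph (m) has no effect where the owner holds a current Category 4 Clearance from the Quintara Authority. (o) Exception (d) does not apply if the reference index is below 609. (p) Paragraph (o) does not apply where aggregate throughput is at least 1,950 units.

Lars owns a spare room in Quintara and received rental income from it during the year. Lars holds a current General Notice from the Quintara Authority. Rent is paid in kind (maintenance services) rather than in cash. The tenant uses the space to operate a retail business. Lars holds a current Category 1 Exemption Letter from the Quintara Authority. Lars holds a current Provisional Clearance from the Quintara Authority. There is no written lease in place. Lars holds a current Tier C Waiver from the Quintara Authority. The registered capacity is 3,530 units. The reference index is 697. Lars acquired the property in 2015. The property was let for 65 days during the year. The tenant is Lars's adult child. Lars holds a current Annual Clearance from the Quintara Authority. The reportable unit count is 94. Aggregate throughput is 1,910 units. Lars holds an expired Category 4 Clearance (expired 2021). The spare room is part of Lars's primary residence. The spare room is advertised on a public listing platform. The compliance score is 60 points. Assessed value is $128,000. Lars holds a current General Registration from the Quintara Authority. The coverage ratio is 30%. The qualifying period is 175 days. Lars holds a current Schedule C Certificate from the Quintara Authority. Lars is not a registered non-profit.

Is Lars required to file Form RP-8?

No — exception (c) applies; Lars is not required to file Form RP-8.

All of (a)'s requirements are met (rent is paid in kind; there is no written lease; a current General Notice is held). However, paragraph (f) must be considered: (f) operates against (a): the registered capacity is 3,530 units, less than the 3,630 units limit. Exception (a) does not apply.
Exception (b): the coverage ratio is 30%, below the 33% limit; the spare room is part of the primary residence; assessed value is $128,000, under the $140,000 limit — every condition holds. Turning to paragraph (g): (g) is triggered — a current General Registration is held. Exception (b) does not apply.
Exception (c): a current Annual Clearance is held; a current Tier C Waiver is held — every condition holds. Considering the limiting provisions: (h) would limit (c) — the space is let for business use — but (i) sets (h) aside: (i) operates — a current Provisional Clearance is held. (j) is triggered (the qualifying period is 175 days, below the 200 days limit), but is overridden by (k): (k) operates against (j): a current Schedule C Certificate is held. (l) applies (the compliance score is 60 points, under the 83 points limit), but yields to (m): (m) operates against (l): the property is publicly advertised. (n), which would lift (m), is inapplicable — there is no Category 4 Clearance in force. (c) remains available.
Exception (d) requires that the number of days the property was let is less than 58 days; but the number of days the property was let is 65 days, not less than 58 days, so (d) is unavailable.
Exception (e) fails — Lars is not a registered non-profit.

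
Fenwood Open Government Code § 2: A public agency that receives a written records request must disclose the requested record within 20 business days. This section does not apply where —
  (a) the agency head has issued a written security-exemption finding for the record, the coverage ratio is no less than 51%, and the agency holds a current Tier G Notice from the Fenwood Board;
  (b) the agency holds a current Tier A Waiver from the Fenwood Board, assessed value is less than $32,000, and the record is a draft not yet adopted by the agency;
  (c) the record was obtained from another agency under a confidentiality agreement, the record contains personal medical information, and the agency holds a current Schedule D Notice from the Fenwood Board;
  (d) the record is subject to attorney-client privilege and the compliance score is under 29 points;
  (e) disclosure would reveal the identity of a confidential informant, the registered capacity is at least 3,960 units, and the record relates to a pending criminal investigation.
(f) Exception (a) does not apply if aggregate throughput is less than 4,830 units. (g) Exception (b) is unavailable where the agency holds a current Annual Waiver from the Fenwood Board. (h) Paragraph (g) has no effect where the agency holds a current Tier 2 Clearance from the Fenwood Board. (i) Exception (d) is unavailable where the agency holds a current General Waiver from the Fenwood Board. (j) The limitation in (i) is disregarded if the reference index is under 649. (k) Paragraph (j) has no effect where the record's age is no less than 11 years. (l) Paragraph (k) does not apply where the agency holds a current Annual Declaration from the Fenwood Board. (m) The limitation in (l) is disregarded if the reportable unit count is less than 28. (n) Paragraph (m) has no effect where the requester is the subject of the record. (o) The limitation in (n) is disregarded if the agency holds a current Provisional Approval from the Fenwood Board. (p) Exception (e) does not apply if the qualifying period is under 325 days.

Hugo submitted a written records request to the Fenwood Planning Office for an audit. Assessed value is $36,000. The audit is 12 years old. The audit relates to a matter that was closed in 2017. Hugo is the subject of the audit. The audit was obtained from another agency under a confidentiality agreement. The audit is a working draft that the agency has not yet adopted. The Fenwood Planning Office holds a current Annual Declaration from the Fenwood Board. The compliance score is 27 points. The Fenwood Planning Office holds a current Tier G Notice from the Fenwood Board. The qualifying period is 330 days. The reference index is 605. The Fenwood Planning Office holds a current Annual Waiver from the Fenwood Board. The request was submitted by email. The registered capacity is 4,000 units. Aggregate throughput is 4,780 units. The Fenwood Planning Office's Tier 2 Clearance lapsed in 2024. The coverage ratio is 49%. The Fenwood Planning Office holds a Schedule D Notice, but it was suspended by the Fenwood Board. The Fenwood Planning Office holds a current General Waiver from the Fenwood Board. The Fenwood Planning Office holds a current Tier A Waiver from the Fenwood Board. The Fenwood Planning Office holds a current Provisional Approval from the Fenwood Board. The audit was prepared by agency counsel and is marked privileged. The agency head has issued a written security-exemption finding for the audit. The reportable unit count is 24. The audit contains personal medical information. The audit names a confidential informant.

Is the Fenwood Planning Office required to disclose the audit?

Yes — the Fenwood Planning Office must disclose the audit.

Exception (a) requires that the coverage ratio is no less than 51%; but the coverage ratio is 49%, short of 51%, so (a) is unavailable.
Exception (b) fails — assessed value is $36,000, not less than $32,000.
Exception (c) does not apply: no current Schedule D Notice is held.
Exception (d): the audit is privileged; the compliance score is 27 points, under the 29 points limit — every condition holds. But applying paragraphs (i)–(o): (i) operates against (d): a current General Waiver is held. (j) would limit (i) — the reference index is 605, under the 649 limit — but (k) sets (j) aside: (k) operates against (j): the record's age is 12 years, meeting the 11 years threshold. (l) is triggered (a current Annual Declaration is held), but yields to (m): (m) operates against (l): the reportable unit count is 24, less than the 28 limit. (n) is triggered (Hugo is the subject of the audit), but is overridden by (o): (o) operates against (n): a current Provisional Approval is held. Exception (d) does not apply.
Exception (e) requires that the record relates to a pending criminal investigation; but the audit relates to a closed matter, so (e) is unavailable.
No exception is made out. the Fenwood Planning Office falls within the general rule.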